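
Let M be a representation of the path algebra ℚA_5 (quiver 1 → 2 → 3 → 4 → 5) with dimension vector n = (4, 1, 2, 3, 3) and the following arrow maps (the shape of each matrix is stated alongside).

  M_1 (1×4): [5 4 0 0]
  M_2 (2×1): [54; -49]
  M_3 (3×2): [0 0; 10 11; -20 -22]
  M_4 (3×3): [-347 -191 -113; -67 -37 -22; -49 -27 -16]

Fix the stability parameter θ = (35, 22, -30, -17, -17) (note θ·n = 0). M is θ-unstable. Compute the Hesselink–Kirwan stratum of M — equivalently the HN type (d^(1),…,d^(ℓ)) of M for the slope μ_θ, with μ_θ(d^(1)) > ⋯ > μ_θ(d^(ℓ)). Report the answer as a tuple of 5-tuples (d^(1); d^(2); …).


Interval decomposition of M: I[1,1]^3, I[1,5], I[3,3], I[4,4], I[4,5], I[5,5].
HN type (ℓ=4): μ^(1)=35; μ^(2)=-7/5; μ^(3)=-17; μ^(4)=-30

((3, 0, 0, 0, 0); (1, 1, 1, 1, 1); (0, 0, 0, 2, 2); (0, 0, 1, 0, 0))


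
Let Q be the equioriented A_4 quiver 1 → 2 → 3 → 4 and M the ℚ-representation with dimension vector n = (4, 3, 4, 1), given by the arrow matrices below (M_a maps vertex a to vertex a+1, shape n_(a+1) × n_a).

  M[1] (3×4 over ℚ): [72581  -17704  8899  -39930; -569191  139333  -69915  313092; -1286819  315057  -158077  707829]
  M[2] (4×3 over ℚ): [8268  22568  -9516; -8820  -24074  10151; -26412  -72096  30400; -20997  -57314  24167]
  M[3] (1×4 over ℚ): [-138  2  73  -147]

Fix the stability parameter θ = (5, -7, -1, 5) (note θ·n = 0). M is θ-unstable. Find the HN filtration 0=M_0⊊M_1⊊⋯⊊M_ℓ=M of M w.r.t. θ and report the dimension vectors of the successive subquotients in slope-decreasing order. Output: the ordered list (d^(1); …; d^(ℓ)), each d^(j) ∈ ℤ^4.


Via rank(M_{q-1}∘⋯∘M_p): M ≅ I[1,1], I[1,2], I[1,3], I[1,4], I[3,3]^2.
μ_θ-semistable layers: μ^(1)=5; μ^(2)=-1

((1, 0, 0, 1); (3, 3, 4, 0))


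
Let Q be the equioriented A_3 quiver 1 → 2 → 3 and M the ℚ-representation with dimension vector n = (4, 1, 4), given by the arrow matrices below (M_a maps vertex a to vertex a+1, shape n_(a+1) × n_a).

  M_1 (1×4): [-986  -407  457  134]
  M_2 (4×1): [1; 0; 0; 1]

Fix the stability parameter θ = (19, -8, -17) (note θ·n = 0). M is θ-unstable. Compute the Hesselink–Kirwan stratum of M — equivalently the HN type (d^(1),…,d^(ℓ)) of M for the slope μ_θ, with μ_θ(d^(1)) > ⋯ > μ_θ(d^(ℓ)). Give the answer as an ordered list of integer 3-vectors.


Barcode: M ≅ I[1,1]^3, I[1,3], I[3,3]^3. HN layers by μ_θ (3 steps, strictly decreasing):
  μ^(1)=19; μ^(2)=-2; μ^(3)=-17

((3, 0, 0); (1, 1, 1); (0, 0, 3))


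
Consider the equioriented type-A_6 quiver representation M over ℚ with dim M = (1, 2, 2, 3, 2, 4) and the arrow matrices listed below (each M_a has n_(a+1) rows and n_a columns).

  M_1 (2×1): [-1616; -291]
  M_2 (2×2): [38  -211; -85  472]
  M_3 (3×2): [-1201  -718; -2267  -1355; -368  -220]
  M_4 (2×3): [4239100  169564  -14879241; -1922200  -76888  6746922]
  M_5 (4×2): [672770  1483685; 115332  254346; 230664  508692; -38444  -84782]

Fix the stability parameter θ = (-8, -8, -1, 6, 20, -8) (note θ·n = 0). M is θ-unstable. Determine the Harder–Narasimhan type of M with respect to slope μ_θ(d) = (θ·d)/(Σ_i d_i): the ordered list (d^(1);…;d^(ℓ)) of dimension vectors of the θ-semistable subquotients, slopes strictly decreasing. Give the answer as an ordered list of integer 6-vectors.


Via rank(M_{q-1}∘⋯∘M_p): M ≅ I[1,4], I[2,4], I[4,5], I[5,6], I[6,6]^3.
μ_θ-semistable layers: μ^(1)=20; μ^(2)=6; μ^(3)=-1; μ^(4)=-8

((0, 0, 0, 0, 1, 0); (0, 0, 0, 3, 1, 1); (0, 0, 2, 0, 0, 0); (1, 2, 0, 0, 0, 3))


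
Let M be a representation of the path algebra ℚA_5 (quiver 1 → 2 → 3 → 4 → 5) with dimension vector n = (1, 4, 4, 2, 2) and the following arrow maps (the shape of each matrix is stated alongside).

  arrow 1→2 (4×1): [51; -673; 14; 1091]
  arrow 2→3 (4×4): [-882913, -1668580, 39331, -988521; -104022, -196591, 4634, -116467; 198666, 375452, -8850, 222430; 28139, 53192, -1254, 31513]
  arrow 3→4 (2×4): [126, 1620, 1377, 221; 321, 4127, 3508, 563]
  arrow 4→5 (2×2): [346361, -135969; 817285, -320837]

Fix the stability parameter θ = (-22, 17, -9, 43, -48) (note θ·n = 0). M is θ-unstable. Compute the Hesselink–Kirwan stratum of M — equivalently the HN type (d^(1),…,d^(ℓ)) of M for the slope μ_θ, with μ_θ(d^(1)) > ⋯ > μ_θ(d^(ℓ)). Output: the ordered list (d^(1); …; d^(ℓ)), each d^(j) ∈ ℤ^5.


Via rank(M_{q-1}∘⋯∘M_p): M ≅ I[1,2], I[2,3], I[2,5]^2, I[3,3].
μ_θ-semistable layers: μ^(1)=17; μ^(2)=4; μ^(3)=3/4; μ^(4)=-9; μ^(5)=-22

((0, 1, 0, 0, 0); (0, 1, 1, 0, 0); (0, 2, 2, 2, 2); (0, 0, 1, 0, 0); (1, 0, 0, 0, 0))


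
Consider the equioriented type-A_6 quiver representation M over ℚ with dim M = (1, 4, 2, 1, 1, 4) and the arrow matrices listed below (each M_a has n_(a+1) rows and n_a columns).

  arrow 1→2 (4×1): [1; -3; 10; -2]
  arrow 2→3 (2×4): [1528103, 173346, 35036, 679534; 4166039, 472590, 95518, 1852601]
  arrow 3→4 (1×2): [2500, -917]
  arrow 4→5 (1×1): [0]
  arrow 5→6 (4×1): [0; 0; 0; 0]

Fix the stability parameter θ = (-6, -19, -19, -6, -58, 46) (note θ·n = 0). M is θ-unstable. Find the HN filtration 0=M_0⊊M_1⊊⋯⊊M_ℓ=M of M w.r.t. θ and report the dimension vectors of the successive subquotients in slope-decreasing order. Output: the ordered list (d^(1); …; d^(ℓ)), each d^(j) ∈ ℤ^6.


Via rank(M_{q-1}∘⋯∘M_p): M ≅ I[1,4], I[2,2]^2, I[2,3], I[5,5], I[6,6]^4.
μ_θ-semistable layers: μ^(1)=46; μ^(2)=-6; μ^(3)=-44/3; μ^(4)=-19; μ^(5)=-58

((0, 0, 0, 0, 0, 4); (0, 0, 0, 1, 0, 0); (1, 1, 1, 0, 0, 0); (0, 3, 1, 0, 0, 0); (0, 0, 0, 0, 1, 0))


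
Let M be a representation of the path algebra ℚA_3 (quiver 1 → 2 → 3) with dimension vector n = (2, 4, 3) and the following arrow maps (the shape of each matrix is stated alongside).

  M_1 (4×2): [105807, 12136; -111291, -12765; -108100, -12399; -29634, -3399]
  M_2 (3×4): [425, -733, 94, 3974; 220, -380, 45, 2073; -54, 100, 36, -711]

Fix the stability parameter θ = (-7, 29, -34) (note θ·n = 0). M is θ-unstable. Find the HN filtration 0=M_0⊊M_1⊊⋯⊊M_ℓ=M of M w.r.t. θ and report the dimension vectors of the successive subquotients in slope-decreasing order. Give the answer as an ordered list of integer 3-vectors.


Interval decomposition of M: I[1,3]^2, I[2,2], I[2,3].
HN type (ℓ=3): μ^(1)=29; μ^(2)=-5/2; μ^(3)=-7

((0, 1, 0); (0, 3, 3); (2, 0, 0))


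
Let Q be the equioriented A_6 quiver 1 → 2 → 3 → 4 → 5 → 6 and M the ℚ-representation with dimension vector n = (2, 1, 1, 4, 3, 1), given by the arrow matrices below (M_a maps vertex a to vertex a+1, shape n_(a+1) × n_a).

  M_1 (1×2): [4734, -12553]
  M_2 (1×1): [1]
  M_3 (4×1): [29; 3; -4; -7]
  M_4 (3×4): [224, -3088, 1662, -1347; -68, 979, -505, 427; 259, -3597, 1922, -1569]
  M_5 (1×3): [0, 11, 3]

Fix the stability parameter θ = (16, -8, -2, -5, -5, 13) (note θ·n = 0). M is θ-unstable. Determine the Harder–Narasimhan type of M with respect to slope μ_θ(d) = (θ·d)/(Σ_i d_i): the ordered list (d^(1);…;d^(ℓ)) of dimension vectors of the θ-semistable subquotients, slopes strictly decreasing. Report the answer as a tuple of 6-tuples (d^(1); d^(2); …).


Interval decomposition of M: I[1,1], I[1,6], I[4,4], I[4,5]^2.
HN type (ℓ=4): μ^(1)=16; μ^(2)=13; μ^(3)=-4/5; μ^(4)=-5

((1, 0, 0, 0, 0, 0); (0, 0, 0, 0, 0, 1); (1, 1, 1, 1, 1, 0); (0, 0, 0, 3, 2, 0))


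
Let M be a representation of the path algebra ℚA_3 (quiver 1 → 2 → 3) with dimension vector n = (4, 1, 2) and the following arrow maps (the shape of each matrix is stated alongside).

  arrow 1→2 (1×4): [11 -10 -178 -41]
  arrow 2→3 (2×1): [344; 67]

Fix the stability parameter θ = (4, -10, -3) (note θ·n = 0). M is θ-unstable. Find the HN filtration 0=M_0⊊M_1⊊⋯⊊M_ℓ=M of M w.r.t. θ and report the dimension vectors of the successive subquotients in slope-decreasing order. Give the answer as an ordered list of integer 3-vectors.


Interval decomposition of M: I[1,1]^3, I[1,3], I[3,3].
HN type (ℓ=2): μ^(1)=4; μ^(2)=-3

((3, 0, 0); (1, 1, 2))


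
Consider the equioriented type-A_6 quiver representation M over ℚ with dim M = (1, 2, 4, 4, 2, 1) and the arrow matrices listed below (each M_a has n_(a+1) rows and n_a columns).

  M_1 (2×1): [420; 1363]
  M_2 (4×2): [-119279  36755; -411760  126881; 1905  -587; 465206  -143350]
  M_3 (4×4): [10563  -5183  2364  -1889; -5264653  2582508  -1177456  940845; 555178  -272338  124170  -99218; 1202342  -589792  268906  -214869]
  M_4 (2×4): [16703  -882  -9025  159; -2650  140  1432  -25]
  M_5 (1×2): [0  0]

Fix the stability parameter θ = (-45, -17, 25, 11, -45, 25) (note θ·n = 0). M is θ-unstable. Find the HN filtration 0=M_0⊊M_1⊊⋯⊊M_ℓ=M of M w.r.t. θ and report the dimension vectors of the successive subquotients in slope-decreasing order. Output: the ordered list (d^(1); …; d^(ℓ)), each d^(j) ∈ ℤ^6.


Via rank(M_{q-1}∘⋯∘M_p): M ≅ I[1,5], I[2,5], I[3,4]^2, I[6,6].
μ_θ-semistable layers: μ^(1)=25; μ^(2)=18; μ^(3)=-3; μ^(4)=-17; μ^(5)=-45

((0, 0, 0, 0, 0, 1); (0, 0, 2, 2, 0, 0); (0, 0, 2, 2, 2, 0); (0, 2, 0, 0, 0, 0); (1, 0, 0, 0, 0, 0))


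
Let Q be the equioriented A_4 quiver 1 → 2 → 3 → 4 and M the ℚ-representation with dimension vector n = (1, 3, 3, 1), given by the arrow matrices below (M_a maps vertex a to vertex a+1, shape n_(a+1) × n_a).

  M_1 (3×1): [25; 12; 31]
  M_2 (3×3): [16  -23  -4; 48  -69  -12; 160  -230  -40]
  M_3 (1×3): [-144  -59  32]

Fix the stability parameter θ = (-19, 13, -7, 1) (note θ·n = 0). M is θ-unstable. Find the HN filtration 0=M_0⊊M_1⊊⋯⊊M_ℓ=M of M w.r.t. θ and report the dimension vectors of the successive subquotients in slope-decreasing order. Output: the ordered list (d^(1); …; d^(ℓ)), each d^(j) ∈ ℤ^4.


Interval decomposition of M: I[1,2], I[2,2], I[2,4], I[3,3]^2.
HN type (ℓ=4): μ^(1)=13; μ^(2)=7/3; μ^(3)=-7; μ^(4)=-19

((0, 2, 0, 0); (0, 1, 1, 1); (0, 0, 2, 0); (1, 0, 0, 0))


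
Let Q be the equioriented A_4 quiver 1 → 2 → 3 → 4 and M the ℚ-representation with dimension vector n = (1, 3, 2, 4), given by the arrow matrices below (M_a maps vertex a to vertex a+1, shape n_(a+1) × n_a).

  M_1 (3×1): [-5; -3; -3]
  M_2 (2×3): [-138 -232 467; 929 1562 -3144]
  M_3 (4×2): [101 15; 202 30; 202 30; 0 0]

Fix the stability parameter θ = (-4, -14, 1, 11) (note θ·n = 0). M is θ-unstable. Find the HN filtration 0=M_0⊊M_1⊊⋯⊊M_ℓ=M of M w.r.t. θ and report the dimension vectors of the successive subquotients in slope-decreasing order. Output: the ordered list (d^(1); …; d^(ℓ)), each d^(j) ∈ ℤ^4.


Interval decomposition of M: I[1,3], I[2,2], I[2,4], I[4,4]^3.
HN type (ℓ=4): μ^(1)=11; μ^(2)=1; μ^(3)=-9; μ^(4)=-14

((0, 0, 0, 4); (0, 0, 2, 0); (1, 1, 0, 0); (0, 2, 0, 0))


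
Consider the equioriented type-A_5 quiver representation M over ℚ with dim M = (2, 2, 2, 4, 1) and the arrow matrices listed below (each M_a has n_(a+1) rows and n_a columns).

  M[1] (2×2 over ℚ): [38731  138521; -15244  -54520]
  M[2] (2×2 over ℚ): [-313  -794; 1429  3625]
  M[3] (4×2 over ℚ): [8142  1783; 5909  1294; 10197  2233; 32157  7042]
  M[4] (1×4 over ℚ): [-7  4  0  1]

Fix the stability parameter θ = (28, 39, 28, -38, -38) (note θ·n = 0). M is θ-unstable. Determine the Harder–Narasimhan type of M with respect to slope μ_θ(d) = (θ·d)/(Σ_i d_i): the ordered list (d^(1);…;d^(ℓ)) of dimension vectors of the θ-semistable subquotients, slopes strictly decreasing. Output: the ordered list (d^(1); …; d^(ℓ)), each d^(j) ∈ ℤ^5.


Interval decomposition of M: I[1,4], I[1,5], I[4,4]^2.
HN type (ℓ=3): μ^(1)=57/4; μ^(2)=19/5; μ^(3)=-38

((1, 1, 1, 1, 0); (1, 1, 1, 1, 1); (0, 0, 0, 2, 0))


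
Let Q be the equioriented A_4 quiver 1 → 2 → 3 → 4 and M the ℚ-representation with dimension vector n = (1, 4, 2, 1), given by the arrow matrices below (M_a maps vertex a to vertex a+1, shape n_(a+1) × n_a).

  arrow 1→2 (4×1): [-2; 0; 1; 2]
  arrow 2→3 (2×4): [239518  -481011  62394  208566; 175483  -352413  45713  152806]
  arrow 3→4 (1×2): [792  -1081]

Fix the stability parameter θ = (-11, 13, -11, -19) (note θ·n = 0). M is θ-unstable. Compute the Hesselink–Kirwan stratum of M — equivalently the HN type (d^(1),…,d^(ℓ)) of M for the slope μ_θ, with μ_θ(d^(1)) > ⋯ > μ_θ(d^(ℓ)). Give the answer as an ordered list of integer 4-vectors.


Via rank(M_{q-1}∘⋯∘M_p): M ≅ I[1,4], I[2,2]^2, I[2,3].
μ_θ-semistable layers: μ^(1)=13; μ^(2)=1; μ^(3)=-17/3; μ^(4)=-11

((0, 2, 0, 0); (0, 1, 1, 0); (0, 1, 1, 1); (1, 0, 0, 0))


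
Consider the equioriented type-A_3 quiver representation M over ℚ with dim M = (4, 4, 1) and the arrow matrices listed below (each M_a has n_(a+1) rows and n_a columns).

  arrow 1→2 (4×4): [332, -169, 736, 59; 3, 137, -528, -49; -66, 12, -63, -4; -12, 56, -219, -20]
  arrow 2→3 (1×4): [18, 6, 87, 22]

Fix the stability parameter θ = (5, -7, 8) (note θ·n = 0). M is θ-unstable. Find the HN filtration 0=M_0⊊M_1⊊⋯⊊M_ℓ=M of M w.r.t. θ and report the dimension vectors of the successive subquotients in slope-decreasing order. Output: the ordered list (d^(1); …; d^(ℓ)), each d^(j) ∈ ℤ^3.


Via rank(M_{q-1}∘⋯∘M_p): M ≅ I[1,1], I[1,2]^2, I[1,3], I[2,2].
μ_θ-semistable layers: μ^(1)=8; μ^(2)=5; μ^(3)=-1; μ^(4)=-7

((0, 0, 1); (1, 0, 0); (3, 3, 0); (0, 1, 0))


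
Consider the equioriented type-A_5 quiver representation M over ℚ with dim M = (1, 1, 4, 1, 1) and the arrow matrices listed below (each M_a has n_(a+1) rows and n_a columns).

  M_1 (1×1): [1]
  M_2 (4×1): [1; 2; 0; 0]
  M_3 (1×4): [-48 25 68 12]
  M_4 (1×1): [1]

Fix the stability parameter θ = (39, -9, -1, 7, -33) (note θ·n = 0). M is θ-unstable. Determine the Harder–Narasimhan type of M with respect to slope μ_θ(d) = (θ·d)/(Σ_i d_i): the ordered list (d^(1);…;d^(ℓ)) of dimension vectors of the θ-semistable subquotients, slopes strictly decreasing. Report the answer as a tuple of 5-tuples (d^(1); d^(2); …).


Interval decomposition of M: I[1,5], I[3,3]^3.
HN type (ℓ=2): μ^(1)=3/5; μ^(2)=-1

((1, 1, 1, 1, 1); (0, 0, 3, 0, 0))


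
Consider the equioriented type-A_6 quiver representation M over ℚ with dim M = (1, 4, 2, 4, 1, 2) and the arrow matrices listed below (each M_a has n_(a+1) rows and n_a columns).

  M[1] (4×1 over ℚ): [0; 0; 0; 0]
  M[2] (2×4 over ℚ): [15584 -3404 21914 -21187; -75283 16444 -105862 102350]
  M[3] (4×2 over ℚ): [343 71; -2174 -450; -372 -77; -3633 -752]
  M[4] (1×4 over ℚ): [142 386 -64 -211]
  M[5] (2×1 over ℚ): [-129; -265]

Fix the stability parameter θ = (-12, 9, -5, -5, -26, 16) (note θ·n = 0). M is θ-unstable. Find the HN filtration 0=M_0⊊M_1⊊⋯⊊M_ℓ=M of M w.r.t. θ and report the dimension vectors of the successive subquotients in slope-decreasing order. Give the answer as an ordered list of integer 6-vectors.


Via rank(M_{q-1}∘⋯∘M_p): M ≅ I[1,1], I[2,2]^2, I[2,4], I[2,6], I[4,4]^2, I[6,6].
μ_θ-semistable layers: μ^(1)=16; μ^(2)=9; μ^(3)=-1/3; μ^(4)=-5; μ^(5)=-27/4; μ^(6)=-12

((0, 0, 0, 0, 0, 2); (0, 2, 0, 0, 0, 0); (0, 1, 1, 1, 0, 0); (0, 0, 0, 2, 0, 0); (0, 1, 1, 1, 1, 0); (1, 0, 0, 0, 0, 0))


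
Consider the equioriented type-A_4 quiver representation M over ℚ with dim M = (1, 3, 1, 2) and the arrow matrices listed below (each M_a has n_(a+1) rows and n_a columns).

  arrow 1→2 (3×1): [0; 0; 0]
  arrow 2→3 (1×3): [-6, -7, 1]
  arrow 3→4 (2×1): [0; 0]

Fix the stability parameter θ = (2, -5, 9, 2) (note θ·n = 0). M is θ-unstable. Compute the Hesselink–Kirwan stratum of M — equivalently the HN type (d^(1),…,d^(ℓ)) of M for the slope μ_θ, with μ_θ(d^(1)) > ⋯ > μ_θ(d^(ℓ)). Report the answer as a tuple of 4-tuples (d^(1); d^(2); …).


Interval decomposition of M: I[1,1], I[2,2]^2, I[2,3], I[4,4]^2.
HN type (ℓ=3): μ^(1)=9; μ^(2)=2; μ^(3)=-5

((0, 0, 1, 0); (1, 0, 0, 2); (0, 3, 0, 0))


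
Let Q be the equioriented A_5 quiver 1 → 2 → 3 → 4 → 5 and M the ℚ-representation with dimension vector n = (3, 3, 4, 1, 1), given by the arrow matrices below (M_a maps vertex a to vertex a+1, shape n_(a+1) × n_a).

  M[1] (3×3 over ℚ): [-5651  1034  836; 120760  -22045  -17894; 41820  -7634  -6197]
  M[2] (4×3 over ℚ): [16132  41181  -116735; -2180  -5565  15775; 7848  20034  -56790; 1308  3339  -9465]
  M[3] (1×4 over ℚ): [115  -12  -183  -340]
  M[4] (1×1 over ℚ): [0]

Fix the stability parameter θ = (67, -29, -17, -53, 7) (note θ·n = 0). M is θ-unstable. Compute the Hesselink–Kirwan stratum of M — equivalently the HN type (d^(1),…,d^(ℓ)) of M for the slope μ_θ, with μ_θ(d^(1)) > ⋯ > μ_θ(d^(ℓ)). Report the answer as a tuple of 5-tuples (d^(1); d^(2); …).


Interval decomposition of M: I[1,2]^2, I[1,4], I[3,3]^3, I[5,5].
HN type (ℓ=4): μ^(1)=19; μ^(2)=7; μ^(3)=-8; μ^(4)=-17

((2, 2, 0, 0, 0); (0, 0, 0, 0, 1); (1, 1, 1, 1, 0); (0, 0, 3, 0, 0))


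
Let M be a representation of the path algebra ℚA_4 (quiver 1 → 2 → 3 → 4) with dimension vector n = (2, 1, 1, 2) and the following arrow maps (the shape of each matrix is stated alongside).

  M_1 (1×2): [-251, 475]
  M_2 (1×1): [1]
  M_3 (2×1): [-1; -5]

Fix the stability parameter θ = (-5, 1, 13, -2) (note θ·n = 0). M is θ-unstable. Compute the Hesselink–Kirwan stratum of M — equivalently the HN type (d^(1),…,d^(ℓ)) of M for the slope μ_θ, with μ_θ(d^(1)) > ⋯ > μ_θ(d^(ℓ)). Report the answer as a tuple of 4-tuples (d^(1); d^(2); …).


Via rank(M_{q-1}∘⋯∘M_p): M ≅ I[1,1], I[1,4], I[4,4].
μ_θ-semistable layers: μ^(1)=11/2; μ^(2)=1; μ^(3)=-2; μ^(4)=-5

((0, 0, 1, 1); (0, 1, 0, 0); (0, 0, 0, 1); (2, 0, 0, 0))


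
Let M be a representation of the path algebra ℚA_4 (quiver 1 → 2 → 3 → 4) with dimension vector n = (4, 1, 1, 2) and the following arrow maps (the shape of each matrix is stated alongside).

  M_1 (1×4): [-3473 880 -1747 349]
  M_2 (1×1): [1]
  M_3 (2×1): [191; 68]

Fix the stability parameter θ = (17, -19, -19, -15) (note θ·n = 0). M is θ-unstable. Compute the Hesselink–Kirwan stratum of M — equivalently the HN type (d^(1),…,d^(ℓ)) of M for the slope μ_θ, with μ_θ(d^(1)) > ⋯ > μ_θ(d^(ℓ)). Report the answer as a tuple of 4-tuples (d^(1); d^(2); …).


Barcode: M ≅ I[1,1]^3, I[1,4], I[4,4]. HN layers by μ_θ (3 steps, strictly decreasing):
  μ^(1)=17; μ^(2)=-9; μ^(3)=-15

((3, 0, 0, 0); (1, 1, 1, 1); (0, 0, 0, 1))


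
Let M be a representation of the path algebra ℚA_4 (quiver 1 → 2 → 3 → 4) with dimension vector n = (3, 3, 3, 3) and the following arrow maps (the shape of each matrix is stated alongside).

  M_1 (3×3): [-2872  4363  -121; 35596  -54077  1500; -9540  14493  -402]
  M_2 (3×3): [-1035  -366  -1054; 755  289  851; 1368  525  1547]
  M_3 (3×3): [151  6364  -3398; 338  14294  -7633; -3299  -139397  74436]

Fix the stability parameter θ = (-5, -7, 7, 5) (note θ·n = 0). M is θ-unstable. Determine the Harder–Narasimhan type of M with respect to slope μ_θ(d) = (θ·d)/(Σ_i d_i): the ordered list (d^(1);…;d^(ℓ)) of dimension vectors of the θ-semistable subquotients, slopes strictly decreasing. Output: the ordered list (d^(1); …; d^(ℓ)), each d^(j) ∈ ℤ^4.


Via rank(M_{q-1}∘⋯∘M_p): M ≅ I[1,1], I[1,2], I[1,4], I[2,4], I[3,4].
μ_θ-semistable layers: μ^(1)=6; μ^(2)=-5; μ^(3)=-6; μ^(4)=-7

((0, 0, 3, 3); (1, 0, 0, 0); (2, 2, 0, 0); (0, 1, 0, 0))


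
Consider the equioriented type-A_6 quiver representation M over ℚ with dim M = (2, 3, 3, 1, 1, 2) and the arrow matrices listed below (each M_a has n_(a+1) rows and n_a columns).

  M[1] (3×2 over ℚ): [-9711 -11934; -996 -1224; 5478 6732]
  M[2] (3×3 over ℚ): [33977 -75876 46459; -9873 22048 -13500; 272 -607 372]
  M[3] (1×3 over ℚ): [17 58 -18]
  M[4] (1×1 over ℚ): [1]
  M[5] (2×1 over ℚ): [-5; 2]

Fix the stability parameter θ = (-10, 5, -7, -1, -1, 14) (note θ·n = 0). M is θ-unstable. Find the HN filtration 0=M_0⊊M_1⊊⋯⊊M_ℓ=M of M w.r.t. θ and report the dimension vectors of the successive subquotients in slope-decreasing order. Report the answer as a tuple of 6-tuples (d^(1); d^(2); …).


Interval decomposition of M: I[1,1], I[1,6], I[2,3]^2, I[6,6].
HN type (ℓ=3): μ^(1)=14; μ^(2)=-1; μ^(3)=-10

((0, 0, 0, 0, 0, 2); (0, 3, 3, 1, 1, 0); (2, 0, 0, 0, 0, 0))


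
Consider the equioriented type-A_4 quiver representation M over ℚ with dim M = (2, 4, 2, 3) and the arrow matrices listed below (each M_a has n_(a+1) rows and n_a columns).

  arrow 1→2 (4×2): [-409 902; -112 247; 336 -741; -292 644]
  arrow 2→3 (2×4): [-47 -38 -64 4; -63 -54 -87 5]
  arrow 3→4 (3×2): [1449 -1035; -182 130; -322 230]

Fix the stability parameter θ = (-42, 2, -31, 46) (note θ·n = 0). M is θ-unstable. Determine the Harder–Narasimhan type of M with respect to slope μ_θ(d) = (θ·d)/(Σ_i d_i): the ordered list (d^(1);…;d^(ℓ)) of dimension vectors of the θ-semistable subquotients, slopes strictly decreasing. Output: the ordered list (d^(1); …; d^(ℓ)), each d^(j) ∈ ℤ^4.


Via rank(M_{q-1}∘⋯∘M_p): M ≅ I[1,3], I[1,4], I[2,2]^2, I[4,4]^2.
μ_θ-semistable layers: μ^(1)=46; μ^(2)=2; μ^(3)=-29/2; μ^(4)=-42

((0, 0, 0, 3); (0, 2, 0, 0); (0, 2, 2, 0); (2, 0, 0, 0))


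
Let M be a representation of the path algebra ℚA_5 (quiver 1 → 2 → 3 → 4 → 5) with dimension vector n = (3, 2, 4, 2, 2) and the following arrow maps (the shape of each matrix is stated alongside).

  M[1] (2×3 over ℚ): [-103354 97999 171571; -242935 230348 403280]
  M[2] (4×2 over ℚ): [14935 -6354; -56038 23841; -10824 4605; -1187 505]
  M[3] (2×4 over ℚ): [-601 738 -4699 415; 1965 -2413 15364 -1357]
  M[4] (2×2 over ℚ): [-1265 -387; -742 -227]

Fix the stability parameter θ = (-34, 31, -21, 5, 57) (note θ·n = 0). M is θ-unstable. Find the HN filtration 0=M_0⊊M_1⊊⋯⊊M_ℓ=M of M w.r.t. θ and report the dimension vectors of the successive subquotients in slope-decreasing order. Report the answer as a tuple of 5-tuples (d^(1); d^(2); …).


Interval decomposition of M: I[1,1], I[1,3], I[1,5], I[3,3], I[3,5].
HN type (ℓ=4): μ^(1)=57; μ^(2)=5; μ^(3)=-21; μ^(4)=-34

((0, 0, 0, 0, 2); (0, 2, 2, 2, 0); (0, 0, 2, 0, 0); (3, 0, 0, 0, 0))


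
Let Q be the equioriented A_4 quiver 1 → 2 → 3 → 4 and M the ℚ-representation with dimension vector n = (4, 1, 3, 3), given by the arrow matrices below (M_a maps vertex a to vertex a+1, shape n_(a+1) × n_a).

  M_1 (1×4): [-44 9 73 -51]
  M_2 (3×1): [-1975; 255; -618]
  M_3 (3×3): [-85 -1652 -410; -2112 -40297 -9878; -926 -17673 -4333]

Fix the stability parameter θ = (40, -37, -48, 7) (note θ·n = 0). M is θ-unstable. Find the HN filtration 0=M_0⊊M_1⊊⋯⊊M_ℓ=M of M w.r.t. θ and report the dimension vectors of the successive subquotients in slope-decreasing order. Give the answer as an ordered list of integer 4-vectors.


Via rank(M_{q-1}∘⋯∘M_p): M ≅ I[1,1]^3, I[1,4], I[3,4]^2.
μ_θ-semistable layers: μ^(1)=40; μ^(2)=7; μ^(3)=-15; μ^(4)=-48

((3, 0, 0, 0); (0, 0, 0, 3); (1, 1, 1, 0); (0, 0, 2, 0))


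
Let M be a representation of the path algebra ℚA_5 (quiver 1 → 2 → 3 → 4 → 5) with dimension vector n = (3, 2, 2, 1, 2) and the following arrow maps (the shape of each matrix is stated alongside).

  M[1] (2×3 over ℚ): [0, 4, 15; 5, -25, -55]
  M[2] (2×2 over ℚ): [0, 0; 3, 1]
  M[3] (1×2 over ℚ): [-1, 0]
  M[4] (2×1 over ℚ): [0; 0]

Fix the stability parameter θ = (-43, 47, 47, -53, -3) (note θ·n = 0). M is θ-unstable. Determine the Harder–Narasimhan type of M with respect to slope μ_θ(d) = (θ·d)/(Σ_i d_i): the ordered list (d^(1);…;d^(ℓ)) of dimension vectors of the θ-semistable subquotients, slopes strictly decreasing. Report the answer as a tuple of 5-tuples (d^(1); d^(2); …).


Via rank(M_{q-1}∘⋯∘M_p): M ≅ I[1,1], I[1,2], I[1,3], I[3,4], I[5,5]^2.
μ_θ-semistable layers: μ^(1)=47; μ^(2)=-3; μ^(3)=-43

((0, 2, 1, 0, 0); (0, 0, 1, 1, 2); (3, 0, 0, 0, 0))


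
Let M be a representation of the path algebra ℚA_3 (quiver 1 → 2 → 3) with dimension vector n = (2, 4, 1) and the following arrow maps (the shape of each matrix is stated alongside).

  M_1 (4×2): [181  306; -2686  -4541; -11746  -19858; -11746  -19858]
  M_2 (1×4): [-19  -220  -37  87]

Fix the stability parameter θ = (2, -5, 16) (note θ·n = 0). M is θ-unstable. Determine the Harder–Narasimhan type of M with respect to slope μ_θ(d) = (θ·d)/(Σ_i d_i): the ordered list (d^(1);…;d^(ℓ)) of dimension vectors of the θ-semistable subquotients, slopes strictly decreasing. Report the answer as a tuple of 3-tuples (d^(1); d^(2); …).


Via rank(M_{q-1}∘⋯∘M_p): M ≅ I[1,2], I[1,3], I[2,2]^2.
μ_θ-semistable layers: μ^(1)=16; μ^(2)=-3/2; μ^(3)=-5

((0, 0, 1); (2, 2, 0); (0, 2, 0))


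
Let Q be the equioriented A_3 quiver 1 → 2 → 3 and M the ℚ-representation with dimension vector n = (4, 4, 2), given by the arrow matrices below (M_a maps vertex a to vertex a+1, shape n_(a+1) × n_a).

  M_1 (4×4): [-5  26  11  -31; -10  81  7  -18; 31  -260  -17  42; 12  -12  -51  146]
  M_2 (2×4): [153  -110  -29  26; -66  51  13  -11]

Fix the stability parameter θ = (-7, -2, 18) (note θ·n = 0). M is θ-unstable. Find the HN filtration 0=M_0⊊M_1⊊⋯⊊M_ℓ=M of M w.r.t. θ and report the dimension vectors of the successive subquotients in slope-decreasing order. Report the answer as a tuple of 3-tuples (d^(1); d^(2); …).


Barcode: M ≅ I[1,2]^2, I[1,3]^2. HN layers by μ_θ (3 steps, strictly decreasing):
  μ^(1)=18; μ^(2)=-2; μ^(3)=-7

((0, 0, 2); (0, 4, 0); (4, 0, 0))


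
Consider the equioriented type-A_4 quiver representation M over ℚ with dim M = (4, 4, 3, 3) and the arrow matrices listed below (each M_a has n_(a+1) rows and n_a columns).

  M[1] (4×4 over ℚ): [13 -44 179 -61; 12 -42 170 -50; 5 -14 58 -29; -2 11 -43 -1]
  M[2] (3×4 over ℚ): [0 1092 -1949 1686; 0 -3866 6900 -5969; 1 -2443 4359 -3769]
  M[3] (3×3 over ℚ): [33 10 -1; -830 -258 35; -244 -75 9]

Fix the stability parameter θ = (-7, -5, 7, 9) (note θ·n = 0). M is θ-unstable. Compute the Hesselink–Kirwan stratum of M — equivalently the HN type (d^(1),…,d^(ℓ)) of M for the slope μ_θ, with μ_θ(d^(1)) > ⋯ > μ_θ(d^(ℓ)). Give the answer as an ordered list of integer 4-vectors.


Interval decomposition of M: I[1,1], I[1,4]^3, I[2,2].
HN type (ℓ=4): μ^(1)=9; μ^(2)=7; μ^(3)=-5; μ^(4)=-7

((0, 0, 0, 3); (0, 0, 3, 0); (0, 4, 0, 0); (4, 0, 0, 0))


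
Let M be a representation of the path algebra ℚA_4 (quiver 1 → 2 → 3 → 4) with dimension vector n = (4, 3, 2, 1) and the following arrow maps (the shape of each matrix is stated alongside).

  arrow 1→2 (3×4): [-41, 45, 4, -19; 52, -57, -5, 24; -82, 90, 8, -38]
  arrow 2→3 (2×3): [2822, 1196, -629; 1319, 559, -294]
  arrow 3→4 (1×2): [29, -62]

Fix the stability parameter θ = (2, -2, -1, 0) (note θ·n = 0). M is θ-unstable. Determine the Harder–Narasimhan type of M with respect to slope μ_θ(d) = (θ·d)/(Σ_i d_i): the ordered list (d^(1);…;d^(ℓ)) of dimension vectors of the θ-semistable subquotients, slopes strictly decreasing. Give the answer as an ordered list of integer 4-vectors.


Barcode: M ≅ I[1,1]^2, I[1,2], I[1,4], I[2,3]. HN layers by μ_θ (5 steps, strictly decreasing):
  μ^(1)=2; μ^(2)=0; μ^(3)=-1/3; μ^(4)=-1; μ^(5)=-2

((2, 0, 0, 0); (1, 1, 0, 1); (1, 1, 1, 0); (0, 0, 1, 0); (0, 1, 0, 0))


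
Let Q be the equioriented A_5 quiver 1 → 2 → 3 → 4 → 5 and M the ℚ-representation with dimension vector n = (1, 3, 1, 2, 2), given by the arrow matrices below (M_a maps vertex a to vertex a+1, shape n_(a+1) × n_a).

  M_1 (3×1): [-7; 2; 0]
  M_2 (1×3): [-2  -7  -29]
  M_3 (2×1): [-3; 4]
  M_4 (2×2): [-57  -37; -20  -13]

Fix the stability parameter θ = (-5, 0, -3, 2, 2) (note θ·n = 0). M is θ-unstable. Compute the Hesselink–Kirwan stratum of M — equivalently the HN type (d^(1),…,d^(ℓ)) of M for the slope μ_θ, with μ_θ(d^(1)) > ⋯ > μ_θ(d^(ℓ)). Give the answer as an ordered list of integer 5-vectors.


Via rank(M_{q-1}∘⋯∘M_p): M ≅ I[1,2], I[2,2], I[2,5], I[4,5].
μ_θ-semistable layers: μ^(1)=2; μ^(2)=0; μ^(3)=-3/2; μ^(4)=-5

((0, 0, 0, 2, 2); (0, 2, 0, 0, 0); (0, 1, 1, 0, 0); (1, 0, 0, 0, 0))


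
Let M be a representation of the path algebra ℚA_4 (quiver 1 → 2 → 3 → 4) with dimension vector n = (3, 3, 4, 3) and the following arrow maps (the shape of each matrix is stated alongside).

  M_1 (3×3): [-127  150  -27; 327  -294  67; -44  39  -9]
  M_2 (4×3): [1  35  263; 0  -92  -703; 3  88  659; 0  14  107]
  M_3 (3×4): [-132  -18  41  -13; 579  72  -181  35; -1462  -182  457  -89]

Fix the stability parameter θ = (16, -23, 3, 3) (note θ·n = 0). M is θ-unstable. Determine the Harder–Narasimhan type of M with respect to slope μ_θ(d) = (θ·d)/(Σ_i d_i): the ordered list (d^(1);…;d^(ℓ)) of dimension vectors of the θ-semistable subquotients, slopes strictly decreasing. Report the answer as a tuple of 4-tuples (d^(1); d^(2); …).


Barcode: M ≅ I[1,1], I[1,4]^2, I[2,3], I[3,3], I[4,4]. HN layers by μ_θ (4 steps, strictly decreasing):
  μ^(1)=16; μ^(2)=3; μ^(3)=-7/2; μ^(4)=-23

((1, 0, 0, 0); (0, 0, 4, 3); (2, 2, 0, 0); (0, 1, 0, 0))


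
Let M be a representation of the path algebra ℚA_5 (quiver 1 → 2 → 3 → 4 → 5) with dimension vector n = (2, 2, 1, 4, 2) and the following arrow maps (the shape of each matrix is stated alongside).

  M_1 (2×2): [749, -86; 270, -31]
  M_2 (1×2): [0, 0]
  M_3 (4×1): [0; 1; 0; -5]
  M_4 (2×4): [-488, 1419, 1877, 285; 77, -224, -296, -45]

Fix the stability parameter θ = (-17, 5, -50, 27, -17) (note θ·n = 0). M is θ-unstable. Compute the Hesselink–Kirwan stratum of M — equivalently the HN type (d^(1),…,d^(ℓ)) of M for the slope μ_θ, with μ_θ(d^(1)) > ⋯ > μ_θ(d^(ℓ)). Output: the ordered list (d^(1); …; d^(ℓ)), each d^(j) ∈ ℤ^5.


Via rank(M_{q-1}∘⋯∘M_p): M ≅ I[1,2]^2, I[3,5], I[4,4]^2, I[4,5].
μ_θ-semistable layers: μ^(1)=27; μ^(2)=5; μ^(3)=-17; μ^(4)=-50

((0, 0, 0, 2, 0); (0, 2, 0, 2, 2); (2, 0, 0, 0, 0); (0, 0, 1, 0, 0))


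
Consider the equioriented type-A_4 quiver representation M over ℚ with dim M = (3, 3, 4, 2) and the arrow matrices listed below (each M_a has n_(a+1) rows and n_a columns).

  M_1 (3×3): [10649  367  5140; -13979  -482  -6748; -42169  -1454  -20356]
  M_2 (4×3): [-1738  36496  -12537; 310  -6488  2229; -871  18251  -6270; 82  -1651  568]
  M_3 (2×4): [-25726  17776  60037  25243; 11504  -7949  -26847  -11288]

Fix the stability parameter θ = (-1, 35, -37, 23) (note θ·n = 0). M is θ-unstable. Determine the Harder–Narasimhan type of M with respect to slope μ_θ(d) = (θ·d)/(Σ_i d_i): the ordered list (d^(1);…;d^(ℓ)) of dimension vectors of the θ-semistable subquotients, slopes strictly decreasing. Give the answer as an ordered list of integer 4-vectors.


Barcode: M ≅ I[1,3], I[1,4]^2, I[3,3]. HN layers by μ_θ (3 steps, strictly decreasing):
  μ^(1)=23; μ^(2)=-1; μ^(3)=-37

((0, 0, 0, 2); (3, 3, 3, 0); (0, 0, 1, 0))


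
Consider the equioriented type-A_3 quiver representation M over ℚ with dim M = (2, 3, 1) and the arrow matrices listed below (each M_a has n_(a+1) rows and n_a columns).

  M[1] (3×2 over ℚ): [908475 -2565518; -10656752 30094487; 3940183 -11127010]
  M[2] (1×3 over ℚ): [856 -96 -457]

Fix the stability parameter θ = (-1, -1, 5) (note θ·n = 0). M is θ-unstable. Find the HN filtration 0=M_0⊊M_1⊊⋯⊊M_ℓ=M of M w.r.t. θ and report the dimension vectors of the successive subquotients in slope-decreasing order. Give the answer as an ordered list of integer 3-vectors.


Barcode: M ≅ I[1,2], I[1,3], I[2,2]. HN layers by μ_θ (2 steps, strictly decreasing):
  μ^(1)=5; μ^(2)=-1

((0, 0, 1); (2, 3, 0))


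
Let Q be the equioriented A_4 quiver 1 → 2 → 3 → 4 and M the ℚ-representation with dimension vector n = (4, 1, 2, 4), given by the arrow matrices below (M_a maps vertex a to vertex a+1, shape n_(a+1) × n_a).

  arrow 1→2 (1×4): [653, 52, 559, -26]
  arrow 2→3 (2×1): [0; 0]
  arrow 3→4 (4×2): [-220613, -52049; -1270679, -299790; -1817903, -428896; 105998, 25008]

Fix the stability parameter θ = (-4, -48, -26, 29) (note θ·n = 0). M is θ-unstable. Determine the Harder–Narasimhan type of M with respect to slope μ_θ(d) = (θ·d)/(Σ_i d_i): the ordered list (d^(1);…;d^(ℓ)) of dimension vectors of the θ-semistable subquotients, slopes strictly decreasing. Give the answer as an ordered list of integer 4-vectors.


Interval decomposition of M: I[1,1]^3, I[1,2], I[3,4]^2, I[4,4]^2.
HN type (ℓ=3): μ^(1)=29; μ^(2)=-4; μ^(3)=-26

((0, 0, 0, 4); (3, 0, 0, 0); (1, 1, 2, 0))


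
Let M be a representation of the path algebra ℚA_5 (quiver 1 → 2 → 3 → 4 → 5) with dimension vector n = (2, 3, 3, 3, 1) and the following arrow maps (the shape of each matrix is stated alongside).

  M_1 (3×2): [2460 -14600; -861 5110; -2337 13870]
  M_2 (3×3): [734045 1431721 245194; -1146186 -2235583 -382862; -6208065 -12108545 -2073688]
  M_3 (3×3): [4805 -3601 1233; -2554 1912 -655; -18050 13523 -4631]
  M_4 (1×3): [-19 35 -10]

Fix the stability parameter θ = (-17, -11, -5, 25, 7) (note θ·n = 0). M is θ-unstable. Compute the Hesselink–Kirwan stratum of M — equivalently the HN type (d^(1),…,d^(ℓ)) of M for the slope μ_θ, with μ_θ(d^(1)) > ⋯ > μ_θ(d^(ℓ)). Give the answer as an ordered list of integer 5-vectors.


Barcode: M ≅ I[1,1], I[1,5], I[2,4]^2. HN layers by μ_θ (5 steps, strictly decreasing):
  μ^(1)=25; μ^(2)=16; μ^(3)=-5; μ^(4)=-11; μ^(5)=-17

((0, 0, 0, 2, 0); (0, 0, 0, 1, 1); (0, 0, 3, 0, 0); (0, 3, 0, 0, 0); (2, 0, 0, 0, 0))


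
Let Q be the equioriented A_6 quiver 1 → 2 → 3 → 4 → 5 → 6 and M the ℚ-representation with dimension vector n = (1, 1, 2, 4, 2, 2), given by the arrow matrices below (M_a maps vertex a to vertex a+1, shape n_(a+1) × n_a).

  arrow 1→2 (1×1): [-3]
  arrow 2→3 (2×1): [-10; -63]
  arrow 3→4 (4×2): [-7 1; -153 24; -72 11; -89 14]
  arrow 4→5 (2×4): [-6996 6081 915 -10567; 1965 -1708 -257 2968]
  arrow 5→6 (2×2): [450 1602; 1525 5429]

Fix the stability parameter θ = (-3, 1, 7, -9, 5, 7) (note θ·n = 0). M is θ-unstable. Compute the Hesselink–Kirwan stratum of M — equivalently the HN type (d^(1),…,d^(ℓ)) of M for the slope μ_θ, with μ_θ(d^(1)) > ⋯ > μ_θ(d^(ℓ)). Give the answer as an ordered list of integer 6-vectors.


Interval decomposition of M: I[1,6], I[3,5], I[4,4]^2, I[6,6].
HN type (ℓ=6): μ^(1)=7; μ^(2)=5; μ^(3)=-1/3; μ^(4)=-1; μ^(5)=-3; μ^(6)=-9

((0, 0, 0, 0, 0, 2); (0, 0, 0, 0, 2, 0); (0, 1, 1, 1, 0, 0); (0, 0, 1, 1, 0, 0); (1, 0, 0, 0, 0, 0); (0, 0, 0, 2, 0, 0))


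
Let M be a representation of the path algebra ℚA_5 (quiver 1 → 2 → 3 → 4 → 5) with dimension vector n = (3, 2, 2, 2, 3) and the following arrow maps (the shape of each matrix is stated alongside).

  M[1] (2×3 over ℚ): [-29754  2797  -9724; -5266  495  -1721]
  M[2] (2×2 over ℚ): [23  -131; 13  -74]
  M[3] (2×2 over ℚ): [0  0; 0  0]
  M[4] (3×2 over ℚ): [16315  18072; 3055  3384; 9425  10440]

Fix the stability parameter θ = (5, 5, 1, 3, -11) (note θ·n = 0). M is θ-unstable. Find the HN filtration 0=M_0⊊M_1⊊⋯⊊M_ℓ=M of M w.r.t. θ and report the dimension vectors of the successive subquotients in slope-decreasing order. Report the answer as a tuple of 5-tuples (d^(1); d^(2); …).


Interval decomposition of M: I[1,1], I[1,3]^2, I[4,4], I[4,5], I[5,5]^2.
HN type (ℓ=5): μ^(1)=5; μ^(2)=11/3; μ^(3)=3; μ^(4)=-4; μ^(5)=-11

((1, 0, 0, 0, 0); (2, 2, 2, 0, 0); (0, 0, 0, 1, 0); (0, 0, 0, 1, 1); (0, 0, 0, 0, 2))


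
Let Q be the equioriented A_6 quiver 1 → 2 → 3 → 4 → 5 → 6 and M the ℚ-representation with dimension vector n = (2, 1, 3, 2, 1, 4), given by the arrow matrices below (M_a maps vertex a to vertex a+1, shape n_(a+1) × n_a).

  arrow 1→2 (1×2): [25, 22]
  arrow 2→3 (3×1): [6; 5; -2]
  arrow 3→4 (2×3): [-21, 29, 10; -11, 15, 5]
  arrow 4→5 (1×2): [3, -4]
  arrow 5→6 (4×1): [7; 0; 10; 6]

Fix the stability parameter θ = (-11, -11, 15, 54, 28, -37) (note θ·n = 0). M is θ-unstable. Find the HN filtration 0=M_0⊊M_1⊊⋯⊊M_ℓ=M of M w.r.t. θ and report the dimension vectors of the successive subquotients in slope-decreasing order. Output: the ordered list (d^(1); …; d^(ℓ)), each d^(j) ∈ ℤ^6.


Via rank(M_{q-1}∘⋯∘M_p): M ≅ I[1,1], I[1,6], I[3,3], I[3,4], I[6,6]^3.
μ_θ-semistable layers: μ^(1)=54; μ^(2)=15; μ^(3)=-11; μ^(4)=-37

((0, 0, 0, 1, 0, 0); (0, 0, 3, 1, 1, 1); (2, 1, 0, 0, 0, 0); (0, 0, 0, 0, 0, 3))


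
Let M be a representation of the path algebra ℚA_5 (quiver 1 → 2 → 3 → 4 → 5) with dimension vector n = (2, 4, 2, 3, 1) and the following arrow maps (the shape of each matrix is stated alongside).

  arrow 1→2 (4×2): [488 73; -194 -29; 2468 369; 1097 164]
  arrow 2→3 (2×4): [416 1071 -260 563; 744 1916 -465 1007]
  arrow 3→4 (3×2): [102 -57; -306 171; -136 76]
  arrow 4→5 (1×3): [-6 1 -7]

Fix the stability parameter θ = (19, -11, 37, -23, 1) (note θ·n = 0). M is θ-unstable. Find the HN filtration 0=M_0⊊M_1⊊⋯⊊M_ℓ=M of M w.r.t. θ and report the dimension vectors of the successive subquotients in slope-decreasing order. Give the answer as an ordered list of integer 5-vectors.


Barcode: M ≅ I[1,3], I[1,5], I[2,2]^2, I[4,4]^2. HN layers by μ_θ (5 steps, strictly decreasing):
  μ^(1)=37; μ^(2)=5; μ^(3)=4; μ^(4)=-11; μ^(5)=-23

((0, 0, 1, 0, 0); (0, 0, 1, 1, 1); (2, 2, 0, 0, 0); (0, 2, 0, 0, 0); (0, 0, 0, 2, 0))


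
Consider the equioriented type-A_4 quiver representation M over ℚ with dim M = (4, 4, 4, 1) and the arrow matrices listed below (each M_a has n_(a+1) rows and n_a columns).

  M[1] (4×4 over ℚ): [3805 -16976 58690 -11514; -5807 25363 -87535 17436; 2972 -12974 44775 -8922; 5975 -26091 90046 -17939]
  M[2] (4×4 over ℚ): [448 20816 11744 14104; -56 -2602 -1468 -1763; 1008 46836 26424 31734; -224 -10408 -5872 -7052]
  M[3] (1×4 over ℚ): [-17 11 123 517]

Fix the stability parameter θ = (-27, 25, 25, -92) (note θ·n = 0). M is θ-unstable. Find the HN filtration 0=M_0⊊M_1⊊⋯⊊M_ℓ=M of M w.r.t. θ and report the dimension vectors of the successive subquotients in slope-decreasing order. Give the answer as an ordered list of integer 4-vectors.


Interval decomposition of M: I[1,2]^3, I[1,4], I[3,3]^3.
HN type (ℓ=3): μ^(1)=25; μ^(2)=-14; μ^(3)=-27

((0, 3, 3, 0); (0, 1, 1, 1); (4, 0, 0, 0))


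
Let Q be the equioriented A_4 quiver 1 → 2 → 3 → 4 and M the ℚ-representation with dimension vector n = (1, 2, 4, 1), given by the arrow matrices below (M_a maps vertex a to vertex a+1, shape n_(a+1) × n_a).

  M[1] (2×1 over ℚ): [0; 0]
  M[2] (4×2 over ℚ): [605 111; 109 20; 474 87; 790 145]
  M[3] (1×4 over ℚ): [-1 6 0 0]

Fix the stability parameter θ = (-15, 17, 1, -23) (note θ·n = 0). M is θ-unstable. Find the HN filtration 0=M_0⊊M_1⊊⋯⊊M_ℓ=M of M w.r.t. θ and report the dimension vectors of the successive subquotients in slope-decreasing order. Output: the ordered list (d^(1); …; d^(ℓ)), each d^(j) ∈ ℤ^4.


Interval decomposition of M: I[1,1], I[2,3], I[2,4], I[3,3]^2.
HN type (ℓ=4): μ^(1)=9; μ^(2)=1; μ^(3)=-5/3; μ^(4)=-15

((0, 1, 1, 0); (0, 0, 2, 0); (0, 1, 1, 1); (1, 0, 0, 0))


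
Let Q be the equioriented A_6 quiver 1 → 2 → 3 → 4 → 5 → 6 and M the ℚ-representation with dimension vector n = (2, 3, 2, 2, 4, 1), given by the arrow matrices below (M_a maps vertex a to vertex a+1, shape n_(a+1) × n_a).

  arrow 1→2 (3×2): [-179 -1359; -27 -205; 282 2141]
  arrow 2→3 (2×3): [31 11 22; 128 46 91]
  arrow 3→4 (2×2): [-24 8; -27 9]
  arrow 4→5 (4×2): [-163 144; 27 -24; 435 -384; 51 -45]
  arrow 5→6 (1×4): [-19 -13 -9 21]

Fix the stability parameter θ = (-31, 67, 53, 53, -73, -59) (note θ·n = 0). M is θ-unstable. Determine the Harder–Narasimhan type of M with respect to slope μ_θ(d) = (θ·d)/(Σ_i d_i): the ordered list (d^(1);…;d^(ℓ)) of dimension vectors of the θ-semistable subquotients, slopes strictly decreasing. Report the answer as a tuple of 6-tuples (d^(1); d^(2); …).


Barcode: M ≅ I[1,3], I[1,6], I[2,2], I[4,5], I[5,5]^2. HN layers by μ_θ (6 steps, strictly decreasing):
  μ^(1)=67; μ^(2)=60; μ^(3)=41/5; μ^(4)=-10; μ^(5)=-31; μ^(6)=-73

((0, 1, 0, 0, 0, 0); (0, 1, 1, 0, 0, 0); (0, 1, 1, 1, 1, 1); (0, 0, 0, 1, 1, 0); (2, 0, 0, 0, 0, 0); (0, 0, 0, 0, 2, 0))
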